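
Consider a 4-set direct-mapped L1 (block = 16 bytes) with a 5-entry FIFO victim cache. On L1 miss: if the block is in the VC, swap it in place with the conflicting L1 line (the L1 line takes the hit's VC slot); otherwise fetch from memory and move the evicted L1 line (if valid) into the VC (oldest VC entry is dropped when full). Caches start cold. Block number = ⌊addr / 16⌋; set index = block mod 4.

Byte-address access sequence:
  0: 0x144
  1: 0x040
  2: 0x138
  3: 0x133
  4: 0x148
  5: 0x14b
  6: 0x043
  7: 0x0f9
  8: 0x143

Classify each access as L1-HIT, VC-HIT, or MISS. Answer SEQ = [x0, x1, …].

SEQ = [MISS, MISS, MISS, L1-HIT, VC-HIT, L1-HIT, VC-HIT, MISS, VC-HIT]

  [0] addr=0x144 blk=20 s=0: MISS | VC []
  [1] addr=0x40 blk=4 s=0: MISS | VC [20]
  [2] addr=0x138 blk=19 s=3: MISS | VC [20]
  [3] addr=0x133 blk=19 s=3: L1-HIT | VC [20]
  [4] addr=0x148 blk=20 s=0: VC-HIT | VC [4]
  [5] addr=0x14b blk=20 s=0: L1-HIT | VC [4]
  [6] addr=0x43 blk=4 s=0: VC-HIT | VC [20]
  [7] addr=0xf9 blk=15 s=3: MISS | VC [20, 19]
  [8] addr=0x143 blk=20 s=0: VC-HIT | VC [4, 19]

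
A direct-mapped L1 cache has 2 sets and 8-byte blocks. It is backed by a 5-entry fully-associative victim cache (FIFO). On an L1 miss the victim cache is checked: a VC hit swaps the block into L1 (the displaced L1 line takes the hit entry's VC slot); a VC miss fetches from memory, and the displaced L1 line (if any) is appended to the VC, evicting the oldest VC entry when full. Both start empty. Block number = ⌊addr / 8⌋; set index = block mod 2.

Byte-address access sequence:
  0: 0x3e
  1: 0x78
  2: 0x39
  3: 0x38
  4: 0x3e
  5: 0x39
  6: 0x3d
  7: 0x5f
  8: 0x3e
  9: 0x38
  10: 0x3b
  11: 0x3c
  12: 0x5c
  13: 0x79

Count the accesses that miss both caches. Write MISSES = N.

MISSES = 3

0: 0x3e (blk 7, set 1) → MISS  vc=[]
1: 0x78 (blk 15, set 1) → MISS  vc=[7]
2: 0x39 (blk 7, set 1) → VC-HIT  vc=[15]
3: 0x38 (blk 7, set 1) → L1-HIT  vc=[15]
4: 0x3e (blk 7, set 1) → L1-HIT  vc=[15]
5: 0x39 (blk 7, set 1) → L1-HIT  vc=[15]
6: 0x3d (blk 7, set 1) → L1-HIT  vc=[15]
7: 0x5f (blk 11, set 1) → MISS  vc=[15, 7]
8: 0x3e (blk 7, set 1) → VC-HIT  vc=[15, 11]
9: 0x38 (blk 7, set 1) → L1-HIT  vc=[15, 11]
10: 0x3b (blk 7, set 1) → L1-HIT  vc=[15, 11]
11: 0x3c (blk 7, set 1) → L1-HIT  vc=[15, 11]
12: 0x5c (blk 11, set 1) → VC-HIT  vc=[15, 7]
13: 0x79 (blk 15, set 1) → VC-HIT  vc=[11, 7]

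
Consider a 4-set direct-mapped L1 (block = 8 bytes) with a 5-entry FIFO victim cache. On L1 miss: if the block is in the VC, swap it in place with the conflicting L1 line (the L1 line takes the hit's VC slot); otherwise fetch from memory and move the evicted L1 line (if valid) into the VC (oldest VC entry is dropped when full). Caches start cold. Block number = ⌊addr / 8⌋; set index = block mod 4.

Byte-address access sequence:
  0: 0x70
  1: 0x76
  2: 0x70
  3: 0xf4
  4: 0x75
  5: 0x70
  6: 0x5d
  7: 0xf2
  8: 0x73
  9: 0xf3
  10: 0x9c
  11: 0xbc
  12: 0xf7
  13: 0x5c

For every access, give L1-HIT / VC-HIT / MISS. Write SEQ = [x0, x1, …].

  [0] addr=0x70 blk=14 s=2: MISS | VC []
  [1] addr=0x76 blk=14 s=2: L1-HIT | VC []
  [2] addr=0x70 blk=14 s=2: L1-HIT | VC []
  [3] addr=0xf4 blk=30 s=2: MISS | VC [14]
  [4] addr=0x75 blk=14 s=2: VC-HIT | VC [30]
  [5] addr=0x70 blk=14 s=2: L1-HIT | VC [30]
  [6] addr=0x5d blk=11 s=3: MISS | VC [30]
  [7] addr=0xf2 blk=30 s=2: VC-HIT | VC [14]
  [8] addr=0x73 blk=14 s=2: VC-HIT | VC [30]
  [9] addr=0xf3 blk=30 s=2: VC-HIT | VC [14]
  [10] addr=0x9c blk=19 s=3: MISS | VC [14, 11]
  [11] addr=0xbc blk=23 s=3: MISS | VC [14, 11, 19]
  [12] addr=0xf7 blk=30 s=2: L1-HIT | VC [14, 11, 19]
  [13] addr=0x5c blk=11 s=3: VC-HIT | VC [14, 23, 19]

SEQ = [MISS, L1-HIT, L1-HIT, MISS, VC-HIT, L1-HIT, MISS, VC-HIT, VC-HIT, VC-HIT, MISS, MISS, L1-HIT, VC-HIT]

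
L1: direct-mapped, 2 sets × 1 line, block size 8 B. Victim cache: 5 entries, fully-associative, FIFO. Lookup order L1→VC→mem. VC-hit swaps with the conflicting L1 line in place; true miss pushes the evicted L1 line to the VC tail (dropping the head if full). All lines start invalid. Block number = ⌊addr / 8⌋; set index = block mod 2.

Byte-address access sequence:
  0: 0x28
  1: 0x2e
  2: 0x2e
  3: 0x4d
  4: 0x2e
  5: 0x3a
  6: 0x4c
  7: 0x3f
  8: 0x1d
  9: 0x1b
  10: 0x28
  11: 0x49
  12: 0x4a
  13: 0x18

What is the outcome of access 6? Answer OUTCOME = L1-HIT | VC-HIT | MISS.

0: 0x28 (blk 5, set 1) → MISS  vc=[]
1: 0x2e (blk 5, set 1) → L1-HIT  vc=[]
2: 0x2e (blk 5, set 1) → L1-HIT  vc=[]
3: 0x4d (blk 9, set 1) → MISS  vc=[5]
4: 0x2e (blk 5, set 1) → VC-HIT  vc=[9]
5: 0x3a (blk 7, set 1) → MISS  vc=[9, 5]
6: 0x4c (blk 9, set 1) → VC-HIT  vc=[7, 5]
7: 0x3f (blk 7, set 1) → VC-HIT  vc=[9, 5]
8: 0x1d (blk 3, set 1) → MISS  vc=[9, 5, 7]
9: 0x1b (blk 3, set 1) → L1-HIT  vc=[9, 5, 7]
10: 0x28 (blk 5, set 1) → VC-HIT  vc=[9, 3, 7]
11: 0x49 (blk 9, set 1) → VC-HIT  vc=[5, 3, 7]
12: 0x4a (blk 9, set 1) → L1-HIT  vc=[5, 3, 7]
13: 0x18 (blk 3, set 1) → VC-HIT  vc=[5, 9, 7]

OUTCOME = VC-HIT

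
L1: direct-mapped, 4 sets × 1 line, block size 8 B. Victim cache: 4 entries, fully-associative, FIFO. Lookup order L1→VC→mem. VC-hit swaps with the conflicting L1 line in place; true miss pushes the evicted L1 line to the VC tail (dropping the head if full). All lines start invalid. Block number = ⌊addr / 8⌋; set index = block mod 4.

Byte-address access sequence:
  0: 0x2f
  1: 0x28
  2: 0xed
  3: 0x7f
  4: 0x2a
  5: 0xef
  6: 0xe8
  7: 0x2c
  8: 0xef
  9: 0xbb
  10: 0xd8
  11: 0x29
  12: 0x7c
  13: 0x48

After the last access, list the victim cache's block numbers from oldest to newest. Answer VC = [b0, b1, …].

VC = [29, 27, 23, 5]

  [0] addr=0x2f blk=5 s=1: MISS | VC []
  [1] addr=0x28 blk=5 s=1: L1-HIT | VC []
  [2] addr=0xed blk=29 s=1: MISS | VC [5]
  [3] addr=0x7f blk=15 s=3: MISS | VC [5]
  [4] addr=0x2a blk=5 s=1: VC-HIT | VC [29]
  [5] addr=0xef blk=29 s=1: VC-HIT | VC [5]
  [6] addr=0xe8 blk=29 s=1: L1-HIT | VC [5]
  [7] addr=0x2c blk=5 s=1: VC-HIT | VC [29]
  [8] addr=0xef blk=29 s=1: VC-HIT | VC [5]
  [9] addr=0xbb blk=23 s=3: MISS | VC [5, 15]
  [10] addr=0xd8 blk=27 s=3: MISS | VC [5, 15, 23]
  [11] addr=0x29 blk=5 s=1: VC-HIT | VC [29, 15, 23]
  [12] addr=0x7c blk=15 s=3: VC-HIT | VC [29, 27, 23]
  [13] addr=0x48 blk=9 s=1: MISS | VC [29, 27, 23, 5]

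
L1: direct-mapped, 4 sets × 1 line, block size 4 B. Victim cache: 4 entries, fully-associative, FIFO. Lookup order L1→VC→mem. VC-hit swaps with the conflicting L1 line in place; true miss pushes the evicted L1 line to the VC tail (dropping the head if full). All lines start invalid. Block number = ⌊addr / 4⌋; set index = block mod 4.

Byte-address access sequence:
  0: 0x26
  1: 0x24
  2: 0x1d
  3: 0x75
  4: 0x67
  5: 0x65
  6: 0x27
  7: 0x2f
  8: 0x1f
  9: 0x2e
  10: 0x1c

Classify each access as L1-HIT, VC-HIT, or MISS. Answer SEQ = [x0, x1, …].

#0 0x26→b9/s1 MISS; vc=[]
#1 0x24→b9/s1 L1-HIT; vc=[]
#2 0x1d→b7/s3 MISS; vc=[]
#3 0x75→b29/s1 MISS; vc=[9]
#4 0x67→b25/s1 MISS; vc=[9,29]
#5 0x65→b25/s1 L1-HIT; vc=[9,29]
#6 0x27→b9/s1 VC-HIT; vc=[25,29]
#7 0x2f→b11/s3 MISS; vc=[25,29,7]
#8 0x1f→b7/s3 VC-HIT; vc=[25,29,11]
#9 0x2e→b11/s3 VC-HIT; vc=[25,29,7]
#10 0x1c→b7/s3 VC-HIT; vc=[25,29,11]

SEQ = [MISS, L1-HIT, MISS, MISS, MISS, L1-HIT, VC-HIT, MISS, VC-HIT, VC-HIT, VC-HIT]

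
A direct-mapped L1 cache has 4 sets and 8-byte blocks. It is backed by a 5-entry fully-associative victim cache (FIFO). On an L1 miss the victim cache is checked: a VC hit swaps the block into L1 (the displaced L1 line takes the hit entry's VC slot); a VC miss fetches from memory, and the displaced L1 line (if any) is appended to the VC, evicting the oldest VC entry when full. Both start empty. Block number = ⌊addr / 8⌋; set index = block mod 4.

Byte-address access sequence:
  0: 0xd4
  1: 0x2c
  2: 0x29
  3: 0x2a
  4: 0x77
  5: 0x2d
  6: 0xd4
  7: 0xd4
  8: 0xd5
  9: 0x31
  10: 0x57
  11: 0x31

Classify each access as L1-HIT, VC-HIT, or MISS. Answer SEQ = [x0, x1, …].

0: 0xd4 (blk 26, set 2) → MISS  vc=[]
1: 0x2c (blk 5, set 1) → MISS  vc=[]
2: 0x29 (blk 5, set 1) → L1-HIT  vc=[]
3: 0x2a (blk 5, set 1) → L1-HIT  vc=[]
4: 0x77 (blk 14, set 2) → MISS  vc=[26]
5: 0x2d (blk 5, set 1) → L1-HIT  vc=[26]
6: 0xd4 (blk 26, set 2) → VC-HIT  vc=[14]
7: 0xd4 (blk 26, set 2) → L1-HIT  vc=[14]
8: 0xd5 (blk 26, set 2) → L1-HIT  vc=[14]
9: 0x31 (blk 6, set 2) → MISS  vc=[14, 26]
10: 0x57 (blk 10, set 2) → MISS  vc=[14, 26, 6]
11: 0x31 (blk 6, set 2) → VC-HIT  vc=[14, 26, 10]

SEQ = [MISS, MISS, L1-HIT, L1-HIT, MISS, L1-HIT, VC-HIT, L1-HIT, L1-HIT, MISS, MISS, VC-HIT]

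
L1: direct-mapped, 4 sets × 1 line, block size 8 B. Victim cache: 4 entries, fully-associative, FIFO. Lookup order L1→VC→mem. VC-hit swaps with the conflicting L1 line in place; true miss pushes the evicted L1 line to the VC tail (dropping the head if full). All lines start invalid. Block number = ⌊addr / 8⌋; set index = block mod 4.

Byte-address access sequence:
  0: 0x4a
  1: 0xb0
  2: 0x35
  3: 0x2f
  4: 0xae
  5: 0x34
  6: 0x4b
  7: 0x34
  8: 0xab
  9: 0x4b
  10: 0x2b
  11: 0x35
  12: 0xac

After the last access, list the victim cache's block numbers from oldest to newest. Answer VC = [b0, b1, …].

VC = [22, 5, 9]

0: 0x4a (blk 9, set 1) → MISS  vc=[]
1: 0xb0 (blk 22, set 2) → MISS  vc=[]
2: 0x35 (blk 6, set 2) → MISS  vc=[22]
3: 0x2f (blk 5, set 1) → MISS  vc=[22, 9]
4: 0xae (blk 21, set 1) → MISS  vc=[22, 9, 5]
5: 0x34 (blk 6, set 2) → L1-HIT  vc=[22, 9, 5]
6: 0x4b (blk 9, set 1) → VC-HIT  vc=[22, 21, 5]
7: 0x34 (blk 6, set 2) → L1-HIT  vc=[22, 21, 5]
8: 0xab (blk 21, set 1) → VC-HIT  vc=[22, 9, 5]
9: 0x4b (blk 9, set 1) → VC-HIT  vc=[22, 21, 5]
10: 0x2b (blk 5, set 1) → VC-HIT  vc=[22, 21, 9]
11: 0x35 (blk 6, set 2) → L1-HIT  vc=[22, 21, 9]
12: 0xac (blk 21, set 1) → VC-HIT  vc=[22, 5, 9]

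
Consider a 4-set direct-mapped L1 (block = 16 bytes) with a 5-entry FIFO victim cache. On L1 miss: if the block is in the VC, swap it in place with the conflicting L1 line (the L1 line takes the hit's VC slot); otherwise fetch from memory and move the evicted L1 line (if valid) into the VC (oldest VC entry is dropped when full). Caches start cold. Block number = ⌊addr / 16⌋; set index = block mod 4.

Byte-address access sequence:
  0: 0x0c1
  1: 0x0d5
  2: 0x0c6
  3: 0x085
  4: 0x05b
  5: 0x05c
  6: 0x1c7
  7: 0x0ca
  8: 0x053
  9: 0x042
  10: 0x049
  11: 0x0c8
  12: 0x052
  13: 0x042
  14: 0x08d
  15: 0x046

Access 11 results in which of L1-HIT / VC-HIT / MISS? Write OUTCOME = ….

OUTCOME = VC-HIT

#0 0xc1→b12/s0 MISS; vc=[]
#1 0xd5→b13/s1 MISS; vc=[]
#2 0xc6→b12/s0 L1-HIT; vc=[]
#3 0x85→b8/s0 MISS; vc=[12]
#4 0x5b→b5/s1 MISS; vc=[12,13]
#5 0x5c→b5/s1 L1-HIT; vc=[12,13]
#6 0x1c7→b28/s0 MISS; vc=[12,13,8]
#7 0xca→b12/s0 VC-HIT; vc=[28,13,8]
#8 0x53→b5/s1 L1-HIT; vc=[28,13,8]
#9 0x42→b4/s0 MISS; vc=[28,13,8,12]
#10 0x49→b4/s0 L1-HIT; vc=[28,13,8,12]
#11 0xc8→b12/s0 VC-HIT; vc=[28,13,8,4]
#12 0x52→b5/s1 L1-HIT; vc=[28,13,8,4]
#13 0x42→b4/s0 VC-HIT; vc=[28,13,8,12]
#14 0x8d→b8/s0 VC-HIT; vc=[28,13,4,12]
#15 0x46→b4/s0 VC-HIT; vc=[28,13,8,12]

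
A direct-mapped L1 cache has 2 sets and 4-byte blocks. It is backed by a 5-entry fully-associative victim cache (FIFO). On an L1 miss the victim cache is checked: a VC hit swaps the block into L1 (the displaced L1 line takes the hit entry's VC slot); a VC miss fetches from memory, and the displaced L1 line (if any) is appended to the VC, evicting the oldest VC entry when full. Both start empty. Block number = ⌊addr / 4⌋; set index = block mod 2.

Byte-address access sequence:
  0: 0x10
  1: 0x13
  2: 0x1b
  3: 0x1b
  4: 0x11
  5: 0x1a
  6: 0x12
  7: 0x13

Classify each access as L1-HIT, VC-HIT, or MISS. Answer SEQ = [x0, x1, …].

SEQ = [MISS, L1-HIT, MISS, L1-HIT, VC-HIT, VC-HIT, VC-HIT, L1-HIT]

#0 0x10→b4/s0 MISS; vc=[]
#1 0x13→b4/s0 L1-HIT; vc=[]
#2 0x1b→b6/s0 MISS; vc=[4]
#3 0x1b→b6/s0 L1-HIT; vc=[4]
#4 0x11→b4/s0 VC-HIT; vc=[6]
#5 0x1a→b6/s0 VC-HIT; vc=[4]
#6 0x12→b4/s0 VC-HIT; vc=[6]
#7 0x13→b4/s0 L1-HIT; vc=[6]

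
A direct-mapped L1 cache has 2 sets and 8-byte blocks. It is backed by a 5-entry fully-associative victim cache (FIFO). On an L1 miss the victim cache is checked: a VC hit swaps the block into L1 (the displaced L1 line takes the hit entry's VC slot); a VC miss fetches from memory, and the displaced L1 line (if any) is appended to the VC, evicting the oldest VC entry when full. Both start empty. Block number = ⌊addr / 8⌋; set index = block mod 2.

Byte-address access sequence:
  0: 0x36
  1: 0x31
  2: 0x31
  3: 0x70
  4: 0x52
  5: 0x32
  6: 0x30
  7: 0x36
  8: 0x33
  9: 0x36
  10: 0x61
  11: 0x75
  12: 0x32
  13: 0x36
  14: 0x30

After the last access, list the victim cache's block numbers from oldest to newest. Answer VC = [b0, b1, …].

VC = [10, 12, 14]

0: 0x36 (blk 6, set 0) → MISS  vc=[]
1: 0x31 (blk 6, set 0) → L1-HIT  vc=[]
2: 0x31 (blk 6, set 0) → L1-HIT  vc=[]
3: 0x70 (blk 14, set 0) → MISS  vc=[6]
4: 0x52 (blk 10, set 0) → MISS  vc=[6, 14]
5: 0x32 (blk 6, set 0) → VC-HIT  vc=[10, 14]
6: 0x30 (blk 6, set 0) → L1-HIT  vc=[10, 14]
7: 0x36 (blk 6, set 0) → L1-HIT  vc=[10, 14]
8: 0x33 (blk 6, set 0) → L1-HIT  vc=[10, 14]
9: 0x36 (blk 6, set 0) → L1-HIT  vc=[10, 14]
10: 0x61 (blk 12, set 0) → MISS  vc=[10, 14, 6]
11: 0x75 (blk 14, set 0) → VC-HIT  vc=[10, 12, 6]
12: 0x32 (blk 6, set 0) → VC-HIT  vc=[10, 12, 14]
13: 0x36 (blk 6, set 0) → L1-HIT  vc=[10, 12, 14]
14: 0x30 (blk 6, set 0) → L1-HIT  vc=[10, 12, 14]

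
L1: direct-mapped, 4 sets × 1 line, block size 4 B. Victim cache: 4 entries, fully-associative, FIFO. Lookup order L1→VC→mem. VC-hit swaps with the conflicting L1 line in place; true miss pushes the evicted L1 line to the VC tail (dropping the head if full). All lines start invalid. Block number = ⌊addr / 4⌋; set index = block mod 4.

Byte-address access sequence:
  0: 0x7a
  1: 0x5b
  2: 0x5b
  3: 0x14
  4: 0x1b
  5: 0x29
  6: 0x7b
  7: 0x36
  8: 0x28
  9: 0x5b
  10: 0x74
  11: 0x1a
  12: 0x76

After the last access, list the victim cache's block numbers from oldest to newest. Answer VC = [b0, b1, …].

0: 0x7a (blk 30, set 2) → MISS  vc=[]
1: 0x5b (blk 22, set 2) → MISS  vc=[30]
2: 0x5b (blk 22, set 2) → L1-HIT  vc=[30]
3: 0x14 (blk 5, set 1) → MISS  vc=[30]
4: 0x1b (blk 6, set 2) → MISS  vc=[30, 22]
5: 0x29 (blk 10, set 2) → MISS  vc=[30, 22, 6]
6: 0x7b (blk 30, set 2) → VC-HIT  vc=[10, 22, 6]
7: 0x36 (blk 13, set 1) → MISS  vc=[10, 22, 6, 5]
8: 0x28 (blk 10, set 2) → VC-HIT  vc=[30, 22, 6, 5]
9: 0x5b (blk 22, set 2) → VC-HIT  vc=[30, 10, 6, 5]
10: 0x74 (blk 29, set 1) → MISS  vc=[10, 6, 5, 13]
11: 0x1a (blk 6, set 2) → VC-HIT  vc=[10, 22, 5, 13]
12: 0x76 (blk 29, set 1) → L1-HIT  vc=[10, 22, 5, 13]

VC = [10, 22, 5, 13]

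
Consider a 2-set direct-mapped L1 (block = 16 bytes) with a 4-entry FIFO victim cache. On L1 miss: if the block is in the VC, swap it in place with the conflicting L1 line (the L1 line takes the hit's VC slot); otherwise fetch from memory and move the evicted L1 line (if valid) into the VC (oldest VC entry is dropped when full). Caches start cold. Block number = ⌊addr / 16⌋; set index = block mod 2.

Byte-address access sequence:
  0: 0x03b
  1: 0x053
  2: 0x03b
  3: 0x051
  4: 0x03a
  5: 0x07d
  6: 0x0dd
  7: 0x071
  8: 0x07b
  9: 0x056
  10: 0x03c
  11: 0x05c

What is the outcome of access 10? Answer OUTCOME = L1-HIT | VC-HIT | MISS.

OUTCOME = VC-HIT

  [0] addr=0x3b blk=3 s=1: MISS | VC []
  [1] addr=0x53 blk=5 s=1: MISS | VC [3]
  [2] addr=0x3b blk=3 s=1: VC-HIT | VC [5]
  [3] addr=0x51 blk=5 s=1: VC-HIT | VC [3]
  [4] addr=0x3a blk=3 s=1: VC-HIT | VC [5]
  [5] addr=0x7d blk=7 s=1: MISS | VC [5, 3]
  [6] addr=0xdd blk=13 s=1: MISS | VC [5, 3, 7]
  [7] addr=0x71 blk=7 s=1: VC-HIT | VC [5, 3, 13]
  [8] addr=0x7b blk=7 s=1: L1-HIT | VC [5, 3, 13]
  [9] addr=0x56 blk=5 s=1: VC-HIT | VC [7, 3, 13]
  [10] addr=0x3c blk=3 s=1: VC-HIT | VC [7, 5, 13]
  [11] addr=0x5c blk=5 s=1: VC-HIT | VC [7, 3, 13]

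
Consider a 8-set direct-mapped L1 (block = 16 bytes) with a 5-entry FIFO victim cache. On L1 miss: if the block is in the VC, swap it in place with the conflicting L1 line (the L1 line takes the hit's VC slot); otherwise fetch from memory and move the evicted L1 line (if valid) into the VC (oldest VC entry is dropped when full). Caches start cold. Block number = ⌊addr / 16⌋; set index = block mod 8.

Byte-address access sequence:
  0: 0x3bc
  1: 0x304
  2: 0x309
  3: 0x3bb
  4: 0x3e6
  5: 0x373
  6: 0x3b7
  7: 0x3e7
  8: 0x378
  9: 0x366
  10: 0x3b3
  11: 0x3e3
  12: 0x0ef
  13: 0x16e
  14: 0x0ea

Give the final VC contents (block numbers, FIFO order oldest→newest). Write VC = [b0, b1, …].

VC = [54, 62, 22]

#0 0x3bc→b59/s3 MISS; vc=[]
#1 0x304→b48/s0 MISS; vc=[]
#2 0x309→b48/s0 L1-HIT; vc=[]
#3 0x3bb→b59/s3 L1-HIT; vc=[]
#4 0x3e6→b62/s6 MISS; vc=[]
#5 0x373→b55/s7 MISS; vc=[]
#6 0x3b7→b59/s3 L1-HIT; vc=[]
#7 0x3e7→b62/s6 L1-HIT; vc=[]
#8 0x378→b55/s7 L1-HIT; vc=[]
#9 0x366→b54/s6 MISS; vc=[62]
#10 0x3b3→b59/s3 L1-HIT; vc=[62]
#11 0x3e3→b62/s6 VC-HIT; vc=[54]
#12 0xef→b14/s6 MISS; vc=[54,62]
#13 0x16e→b22/s6 MISS; vc=[54,62,14]
#14 0xea→b14/s6 VC-HIT; vc=[54,62,22]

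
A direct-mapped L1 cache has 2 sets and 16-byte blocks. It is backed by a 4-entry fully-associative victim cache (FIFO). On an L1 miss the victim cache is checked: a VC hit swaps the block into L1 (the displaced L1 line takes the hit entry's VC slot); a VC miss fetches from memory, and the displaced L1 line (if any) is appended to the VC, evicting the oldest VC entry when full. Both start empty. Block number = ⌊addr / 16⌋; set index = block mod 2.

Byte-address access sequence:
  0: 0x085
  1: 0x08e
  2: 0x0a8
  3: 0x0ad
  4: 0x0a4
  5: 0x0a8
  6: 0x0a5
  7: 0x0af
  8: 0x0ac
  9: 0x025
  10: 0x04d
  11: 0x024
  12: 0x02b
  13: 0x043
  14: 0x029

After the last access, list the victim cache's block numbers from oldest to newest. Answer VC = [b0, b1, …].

#0 0x85→b8/s0 MISS; vc=[]
#1 0x8e→b8/s0 L1-HIT; vc=[]
#2 0xa8→b10/s0 MISS; vc=[8]
#3 0xad→b10/s0 L1-HIT; vc=[8]
#4 0xa4→b10/s0 L1-HIT; vc=[8]
#5 0xa8→b10/s0 L1-HIT; vc=[8]
#6 0xa5→b10/s0 L1-HIT; vc=[8]
#7 0xaf→b10/s0 L1-HIT; vc=[8]
#8 0xac→b10/s0 L1-HIT; vc=[8]
#9 0x25→b2/s0 MISS; vc=[8,10]
#10 0x4d→b4/s0 MISS; vc=[8,10,2]
#11 0x24→b2/s0 VC-HIT; vc=[8,10,4]
#12 0x2b→b2/s0 L1-HIT; vc=[8,10,4]
#13 0x43→b4/s0 VC-HIT; vc=[8,10,2]
#14 0x29→b2/s0 VC-HIT; vc=[8,10,4]

VC = [8, 10, 4]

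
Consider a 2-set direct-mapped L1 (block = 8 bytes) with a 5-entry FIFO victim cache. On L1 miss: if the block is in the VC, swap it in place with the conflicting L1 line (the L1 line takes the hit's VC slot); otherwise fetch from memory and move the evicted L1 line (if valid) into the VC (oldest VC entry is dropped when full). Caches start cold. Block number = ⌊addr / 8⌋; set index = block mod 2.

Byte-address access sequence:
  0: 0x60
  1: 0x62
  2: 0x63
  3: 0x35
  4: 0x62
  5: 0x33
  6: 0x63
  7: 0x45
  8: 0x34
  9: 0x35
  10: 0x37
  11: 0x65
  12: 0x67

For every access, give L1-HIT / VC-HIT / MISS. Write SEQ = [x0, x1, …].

SEQ = [MISS, L1-HIT, L1-HIT, MISS, VC-HIT, VC-HIT, VC-HIT, MISS, VC-HIT, L1-HIT, L1-HIT, VC-HIT, L1-HIT]

  [0] addr=0x60 blk=12 s=0: MISS | VC []
  [1] addr=0x62 blk=12 s=0: L1-HIT | VC []
  [2] addr=0x63 blk=12 s=0: L1-HIT | VC []
  [3] addr=0x35 blk=6 s=0: MISS | VC [12]
  [4] addr=0x62 blk=12 s=0: VC-HIT | VC [6]
  [5] addr=0x33 blk=6 s=0: VC-HIT | VC [12]
  [6] addr=0x63 blk=12 s=0: VC-HIT | VC [6]
  [7] addr=0x45 blk=8 s=0: MISS | VC [6, 12]
  [8] addr=0x34 blk=6 s=0: VC-HIT | VC [8, 12]
  [9] addr=0x35 blk=6 s=0: L1-HIT | VC [8, 12]
  [10] addr=0x37 blk=6 s=0: L1-HIT | VC [8, 12]
  [11] addr=0x65 blk=12 s=0: VC-HIT | VC [8, 6]
  [12] addr=0x67 blk=12 s=0: L1-HIT | VC [8, 6]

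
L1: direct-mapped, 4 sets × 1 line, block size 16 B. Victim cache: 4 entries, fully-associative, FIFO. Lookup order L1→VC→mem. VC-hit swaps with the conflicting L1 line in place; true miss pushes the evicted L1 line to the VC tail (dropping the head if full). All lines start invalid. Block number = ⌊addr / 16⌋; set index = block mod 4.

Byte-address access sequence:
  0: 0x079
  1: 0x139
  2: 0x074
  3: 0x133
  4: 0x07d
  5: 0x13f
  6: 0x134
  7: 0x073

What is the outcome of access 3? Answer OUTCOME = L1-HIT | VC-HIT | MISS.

0: 0x79 (blk 7, set 3) → MISS  vc=[]
1: 0x139 (blk 19, set 3) → MISS  vc=[7]
2: 0x74 (blk 7, set 3) → VC-HIT  vc=[19]
3: 0x133 (blk 19, set 3) → VC-HIT  vc=[7]
4: 0x7d (blk 7, set 3) → VC-HIT  vc=[19]
5: 0x13f (blk 19, set 3) → VC-HIT  vc=[7]
6: 0x134 (blk 19, set 3) → L1-HIT  vc=[7]
7: 0x73 (blk 7, set 3) → VC-HIT  vc=[19]

OUTCOME = VC-HIT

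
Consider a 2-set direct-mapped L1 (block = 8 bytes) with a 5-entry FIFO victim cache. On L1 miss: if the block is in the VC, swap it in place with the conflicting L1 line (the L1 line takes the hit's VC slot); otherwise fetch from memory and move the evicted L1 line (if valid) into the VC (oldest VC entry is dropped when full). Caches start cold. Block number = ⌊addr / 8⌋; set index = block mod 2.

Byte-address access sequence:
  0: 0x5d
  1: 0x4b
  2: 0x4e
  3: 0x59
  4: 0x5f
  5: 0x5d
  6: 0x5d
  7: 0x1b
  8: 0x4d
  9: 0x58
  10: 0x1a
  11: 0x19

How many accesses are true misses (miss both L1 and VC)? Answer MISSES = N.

MISSES = 3

#0 0x5d→b11/s1 MISS; vc=[]
#1 0x4b→b9/s1 MISS; vc=[11]
#2 0x4e→b9/s1 L1-HIT; vc=[11]
#3 0x59→b11/s1 VC-HIT; vc=[9]
#4 0x5f→b11/s1 L1-HIT; vc=[9]
#5 0x5d→b11/s1 L1-HIT; vc=[9]
#6 0x5d→b11/s1 L1-HIT; vc=[9]
#7 0x1b→b3/s1 MISS; vc=[9,11]
#8 0x4d→b9/s1 VC-HIT; vc=[3,11]
#9 0x58→b11/s1 VC-HIT; vc=[3,9]
#10 0x1a→b3/s1 VC-HIT; vc=[11,9]
#11 0x19→b3/s1 L1-HIT; vc=[11,9]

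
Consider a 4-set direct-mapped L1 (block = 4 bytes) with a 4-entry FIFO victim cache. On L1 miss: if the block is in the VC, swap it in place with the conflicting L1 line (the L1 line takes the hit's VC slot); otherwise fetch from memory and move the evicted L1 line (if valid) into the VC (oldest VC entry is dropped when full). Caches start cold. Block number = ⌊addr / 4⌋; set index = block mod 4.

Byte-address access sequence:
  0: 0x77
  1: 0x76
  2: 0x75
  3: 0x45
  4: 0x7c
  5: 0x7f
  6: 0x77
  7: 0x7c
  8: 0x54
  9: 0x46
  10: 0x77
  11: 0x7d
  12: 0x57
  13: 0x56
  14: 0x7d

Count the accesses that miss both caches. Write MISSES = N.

0: 0x77 (blk 29, set 1) → MISS  vc=[]
1: 0x76 (blk 29, set 1) → L1-HIT  vc=[]
2: 0x75 (blk 29, set 1) → L1-HIT  vc=[]
3: 0x45 (blk 17, set 1) → MISS  vc=[29]
4: 0x7c (blk 31, set 3) → MISS  vc=[29]
5: 0x7f (blk 31, set 3) → L1-HIT  vc=[29]
6: 0x77 (blk 29, set 1) → VC-HIT  vc=[17]
7: 0x7c (blk 31, set 3) → L1-HIT  vc=[17]
8: 0x54 (blk 21, set 1) → MISS  vc=[17, 29]
9: 0x46 (blk 17, set 1) → VC-HIT  vc=[21, 29]
10: 0x77 (blk 29, set 1) → VC-HIT  vc=[21, 17]
11: 0x7d (blk 31, set 3) → L1-HIT  vc=[21, 17]
12: 0x57 (blk 21, set 1) → VC-HIT  vc=[29, 17]
13: 0x56 (blk 21, set 1) → L1-HIT  vc=[29, 17]
14: 0x7d (blk 31, set 3) → L1-HIT  vc=[29, 17]

MISSES = 4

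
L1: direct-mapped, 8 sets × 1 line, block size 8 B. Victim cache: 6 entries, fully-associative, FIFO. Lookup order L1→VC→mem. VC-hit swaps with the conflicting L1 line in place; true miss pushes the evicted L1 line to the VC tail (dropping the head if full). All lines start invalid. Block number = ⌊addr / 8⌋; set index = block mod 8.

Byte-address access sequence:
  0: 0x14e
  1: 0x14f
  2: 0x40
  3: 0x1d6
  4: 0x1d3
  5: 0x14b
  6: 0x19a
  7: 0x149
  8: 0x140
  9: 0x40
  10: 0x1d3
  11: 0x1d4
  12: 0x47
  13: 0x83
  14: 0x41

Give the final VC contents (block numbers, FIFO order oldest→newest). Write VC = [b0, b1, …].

  [0] addr=0x14e blk=41 s=1: MISS | VC []
  [1] addr=0x14f blk=41 s=1: L1-HIT | VC []
  [2] addr=0x40 blk=8 s=0: MISS | VC []
  [3] addr=0x1d6 blk=58 s=2: MISS | VC []
  [4] addr=0x1d3 blk=58 s=2: L1-HIT | VC []
  [5] addr=0x14b blk=41 s=1: L1-HIT | VC []
  [6] addr=0x19a blk=51 s=3: MISS | VC []
  [7] addr=0x149 blk=41 s=1: L1-HIT | VC []
  [8] addr=0x140 blk=40 s=0: MISS | VC [8]
  [9] addr=0x40 blk=8 s=0: VC-HIT | VC [40]
  [10] addr=0x1d3 blk=58 s=2: L1-HIT | VC [40]
  [11] addr=0x1d4 blk=58 s=2: L1-HIT | VC [40]
  [12] addr=0x47 blk=8 s=0: L1-HIT | VC [40]
  [13] addr=0x83 blk=16 s=0: MISS | VC [40, 8]
  [14] addr=0x41 blk=8 s=0: VC-HIT | VC [40, 16]

VC = [40, 16]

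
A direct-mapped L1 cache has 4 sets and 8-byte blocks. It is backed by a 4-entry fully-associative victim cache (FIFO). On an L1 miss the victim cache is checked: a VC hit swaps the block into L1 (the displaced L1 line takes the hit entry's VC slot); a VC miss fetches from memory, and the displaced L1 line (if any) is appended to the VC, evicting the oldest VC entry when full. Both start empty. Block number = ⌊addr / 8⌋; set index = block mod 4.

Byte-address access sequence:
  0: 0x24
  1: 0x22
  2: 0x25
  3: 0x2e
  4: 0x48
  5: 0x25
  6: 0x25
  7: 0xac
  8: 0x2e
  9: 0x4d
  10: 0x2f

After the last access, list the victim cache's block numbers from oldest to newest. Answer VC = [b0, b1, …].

#0 0x24→b4/s0 MISS; vc=[]
#1 0x22→b4/s0 L1-HIT; vc=[]
#2 0x25→b4/s0 L1-HIT; vc=[]
#3 0x2e→b5/s1 MISS; vc=[]
#4 0x48→b9/s1 MISS; vc=[5]
#5 0x25→b4/s0 L1-HIT; vc=[5]
#6 0x25→b4/s0 L1-HIT; vc=[5]
#7 0xac→b21/s1 MISS; vc=[5,9]
#8 0x2e→b5/s1 VC-HIT; vc=[21,9]
#9 0x4d→b9/s1 VC-HIT; vc=[21,5]
#10 0x2f→b5/s1 VC-HIT; vc=[21,9]

VC = [21, 9]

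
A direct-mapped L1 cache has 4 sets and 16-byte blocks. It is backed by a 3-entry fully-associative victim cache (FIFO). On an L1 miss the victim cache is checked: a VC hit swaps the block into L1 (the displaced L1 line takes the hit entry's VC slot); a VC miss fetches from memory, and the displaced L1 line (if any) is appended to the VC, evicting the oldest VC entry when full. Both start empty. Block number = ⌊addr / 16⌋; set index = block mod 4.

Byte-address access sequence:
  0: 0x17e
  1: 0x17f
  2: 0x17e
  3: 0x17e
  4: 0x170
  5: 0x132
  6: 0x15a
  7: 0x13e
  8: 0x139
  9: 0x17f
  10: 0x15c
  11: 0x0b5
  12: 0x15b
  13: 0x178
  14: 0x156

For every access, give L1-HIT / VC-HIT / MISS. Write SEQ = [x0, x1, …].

0: 0x17e (blk 23, set 3) → MISS  vc=[]
1: 0x17f (blk 23, set 3) → L1-HIT  vc=[]
2: 0x17e (blk 23, set 3) → L1-HIT  vc=[]
3: 0x17e (blk 23, set 3) → L1-HIT  vc=[]
4: 0x170 (blk 23, set 3) → L1-HIT  vc=[]
5: 0x132 (blk 19, set 3) → MISS  vc=[23]
6: 0x15a (blk 21, set 1) → MISS  vc=[23]
7: 0x13e (blk 19, set 3) → L1-HIT  vc=[23]
8: 0x139 (blk 19, set 3) → L1-HIT  vc=[23]
9: 0x17f (blk 23, set 3) → VC-HIT  vc=[19]
10: 0x15c (blk 21, set 1) → L1-HIT  vc=[19]
11: 0xb5 (blk 11, set 3) → MISS  vc=[19, 23]
12: 0x15b (blk 21, set 1) → L1-HIT  vc=[19, 23]
13: 0x178 (blk 23, set 3) → VC-HIT  vc=[19, 11]
14: 0x156 (blk 21, set 1) → L1-HIT  vc=[19, 11]

SEQ = [MISS, L1-HIT, L1-HIT, L1-HIT, L1-HIT, MISS, MISS, L1-HIT, L1-HIT, VC-HIT, L1-HIT, MISS, L1-HIT, VC-HIT, L1-HIT]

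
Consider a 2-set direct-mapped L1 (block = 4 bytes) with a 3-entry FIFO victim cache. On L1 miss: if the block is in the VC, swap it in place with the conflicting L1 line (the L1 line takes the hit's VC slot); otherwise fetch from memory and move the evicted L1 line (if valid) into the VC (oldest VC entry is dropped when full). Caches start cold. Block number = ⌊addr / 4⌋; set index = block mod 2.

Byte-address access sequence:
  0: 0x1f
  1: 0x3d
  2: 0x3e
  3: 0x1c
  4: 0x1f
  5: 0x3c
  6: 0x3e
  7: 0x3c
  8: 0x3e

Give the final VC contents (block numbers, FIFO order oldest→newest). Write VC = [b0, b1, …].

0: 0x1f (blk 7, set 1) → MISS  vc=[]
1: 0x3d (blk 15, set 1) → MISS  vc=[7]
2: 0x3e (blk 15, set 1) → L1-HIT  vc=[7]
3: 0x1c (blk 7, set 1) → VC-HIT  vc=[15]
4: 0x1f (blk 7, set 1) → L1-HIT  vc=[15]
5: 0x3c (blk 15, set 1) → VC-HIT  vc=[7]
6: 0x3e (blk 15, set 1) → L1-HIT  vc=[7]
7: 0x3c (blk 15, set 1) → L1-HIT  vc=[7]
8: 0x3e (blk 15, set 1) → L1-HIT  vc=[7]

VC = [7]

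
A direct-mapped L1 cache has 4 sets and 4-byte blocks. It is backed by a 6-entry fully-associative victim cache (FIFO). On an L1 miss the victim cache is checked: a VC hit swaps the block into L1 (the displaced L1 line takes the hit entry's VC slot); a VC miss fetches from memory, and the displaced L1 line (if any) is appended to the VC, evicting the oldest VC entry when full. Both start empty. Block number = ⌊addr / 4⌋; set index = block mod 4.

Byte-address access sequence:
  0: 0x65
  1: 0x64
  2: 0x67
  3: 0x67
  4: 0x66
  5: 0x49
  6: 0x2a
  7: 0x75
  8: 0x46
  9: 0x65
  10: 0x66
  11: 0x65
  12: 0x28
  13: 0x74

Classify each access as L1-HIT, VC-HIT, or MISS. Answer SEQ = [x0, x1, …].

  [0] addr=0x65 blk=25 s=1: MISS | VC []
  [1] addr=0x64 blk=25 s=1: L1-HIT | VC []
  [2] addr=0x67 blk=25 s=1: L1-HIT | VC []
  [3] addr=0x67 blk=25 s=1: L1-HIT | VC []
  [4] addr=0x66 blk=25 s=1: L1-HIT | VC []
  [5] addr=0x49 blk=18 s=2: MISS | VC []
  [6] addr=0x2a blk=10 s=2: MISS | VC [18]
  [7] addr=0x75 blk=29 s=1: MISS | VC [18, 25]
  [8] addr=0x46 blk=17 s=1: MISS | VC [18, 25, 29]
  [9] addr=0x65 blk=25 s=1: VC-HIT | VC [18, 17, 29]
  [10] addr=0x66 blk=25 s=1: L1-HIT | VC [18, 17, 29]
  [11] addr=0x65 blk=25 s=1: L1-HIT | VC [18, 17, 29]
  [12] addr=0x28 blk=10 s=2: L1-HIT | VC [18, 17, 29]
  [13] addr=0x74 blk=29 s=1: VC-HIT | VC [18, 17, 25]

SEQ = [MISS, L1-HIT, L1-HIT, L1-HIT, L1-HIT, MISS, MISS, MISS, MISS, VC-HIT, L1-HIT, L1-HIT, L1-HIT, VC-HIT]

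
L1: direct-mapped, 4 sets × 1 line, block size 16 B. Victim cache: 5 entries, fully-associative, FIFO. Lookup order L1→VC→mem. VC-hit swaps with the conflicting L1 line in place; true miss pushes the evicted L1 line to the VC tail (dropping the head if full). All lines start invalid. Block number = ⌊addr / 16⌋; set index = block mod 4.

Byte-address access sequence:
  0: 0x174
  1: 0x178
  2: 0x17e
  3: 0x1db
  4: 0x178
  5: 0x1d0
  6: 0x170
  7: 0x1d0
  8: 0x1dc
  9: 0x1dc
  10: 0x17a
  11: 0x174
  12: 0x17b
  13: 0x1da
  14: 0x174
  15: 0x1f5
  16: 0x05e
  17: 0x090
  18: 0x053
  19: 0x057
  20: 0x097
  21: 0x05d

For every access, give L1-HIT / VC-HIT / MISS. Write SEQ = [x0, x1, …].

  [0] addr=0x174 blk=23 s=3: MISS | VC []
  [1] addr=0x178 blk=23 s=3: L1-HIT | VC []
  [2] addr=0x17e blk=23 s=3: L1-HIT | VC []
  [3] addr=0x1db blk=29 s=1: MISS | VC []
  [4] addr=0x178 blk=23 s=3: L1-HIT | VC []
  [5] addr=0x1d0 blk=29 s=1: L1-HIT | VC []
  [6] addr=0x170 blk=23 s=3: L1-HIT | VC []
  [7] addr=0x1d0 blk=29 s=1: L1-HIT | VC []
  [8] addr=0x1dc blk=29 s=1: L1-HIT | VC []
  [9] addr=0x1dc blk=29 s=1: L1-HIT | VC []
  [10] addr=0x17a blk=23 s=3: L1-HIT | VC []
  [11] addr=0x174 blk=23 s=3: L1-HIT | VC []
  [12] addr=0x17b blk=23 s=3: L1-HIT | VC []
  [13] addr=0x1da blk=29 s=1: L1-HIT | VC []
  [14] addr=0x174 blk=23 s=3: L1-HIT | VC []
  [15] addr=0x1f5 blk=31 s=3: MISS | VC [23]
  [16] addr=0x5e blk=5 s=1: MISS | VC [23, 29]
  [17] addr=0x90 blk=9 s=1: MISS | VC [23, 29, 5]
  [18] addr=0x53 blk=5 s=1: VC-HIT | VC [23, 29, 9]
  [19] addr=0x57 blk=5 s=1: L1-HIT | VC [23, 29, 9]
  [20] addr=0x97 blk=9 s=1: VC-HIT | VC [23, 29, 5]
  [21] addr=0x5d blk=5 s=1: VC-HIT | VC [23, 29, 9]

SEQ = [MISS, L1-HIT, L1-HIT, MISS, L1-HIT, L1-HIT, L1-HIT, L1-HIT, L1-HIT, L1-HIT, L1-HIT, L1-HIT, L1-HIT, L1-HIT, L1-HIT, MISS, MISS, MISS, VC-HIT, L1-HIT, VC-HIT, VC-HIT]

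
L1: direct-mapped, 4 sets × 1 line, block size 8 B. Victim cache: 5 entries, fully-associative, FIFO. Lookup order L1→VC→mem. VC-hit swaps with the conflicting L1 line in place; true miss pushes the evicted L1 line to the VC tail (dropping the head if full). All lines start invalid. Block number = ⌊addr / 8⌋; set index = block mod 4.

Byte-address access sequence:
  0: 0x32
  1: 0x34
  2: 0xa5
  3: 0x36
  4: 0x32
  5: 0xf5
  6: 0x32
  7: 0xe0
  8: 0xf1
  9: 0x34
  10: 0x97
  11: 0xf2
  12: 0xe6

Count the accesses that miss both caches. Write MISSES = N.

#0 0x32→b6/s2 MISS; vc=[]
#1 0x34→b6/s2 L1-HIT; vc=[]
#2 0xa5→b20/s0 MISS; vc=[]
#3 0x36→b6/s2 L1-HIT; vc=[]
#4 0x32→b6/s2 L1-HIT; vc=[]
#5 0xf5→b30/s2 MISS; vc=[6]
#6 0x32→b6/s2 VC-HIT; vc=[30]
#7 0xe0→b28/s0 MISS; vc=[30,20]
#8 0xf1→b30/s2 VC-HIT; vc=[6,20]
#9 0x34→b6/s2 VC-HIT; vc=[30,20]
#10 0x97→b18/s2 MISS; vc=[30,20,6]
#11 0xf2→b30/s2 VC-HIT; vc=[18,20,6]
#12 0xe6→b28/s0 L1-HIT; vc=[18,20,6]

MISSES = 5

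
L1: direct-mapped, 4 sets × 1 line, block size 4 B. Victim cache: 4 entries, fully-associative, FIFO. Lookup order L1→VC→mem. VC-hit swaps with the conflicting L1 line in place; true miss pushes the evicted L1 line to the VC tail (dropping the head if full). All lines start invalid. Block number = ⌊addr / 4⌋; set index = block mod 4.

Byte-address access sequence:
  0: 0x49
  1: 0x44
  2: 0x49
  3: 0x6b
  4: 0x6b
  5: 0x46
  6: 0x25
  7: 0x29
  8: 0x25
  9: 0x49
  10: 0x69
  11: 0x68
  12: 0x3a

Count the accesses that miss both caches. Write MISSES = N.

MISSES = 6

#0 0x49→b18/s2 MISS; vc=[]
#1 0x44→b17/s1 MISS; vc=[]
#2 0x49→b18/s2 L1-HIT; vc=[]
#3 0x6b→b26/s2 MISS; vc=[18]
#4 0x6b→b26/s2 L1-HIT; vc=[18]
#5 0x46→b17/s1 L1-HIT; vc=[18]
#6 0x25→b9/s1 MISS; vc=[18,17]
#7 0x29→b10/s2 MISS; vc=[18,17,26]
#8 0x25→b9/s1 L1-HIT; vc=[18,17,26]
#9 0x49→b18/s2 VC-HIT; vc=[10,17,26]
#10 0x69→b26/s2 VC-HIT; vc=[10,17,18]
#11 0x68→b26/s2 L1-HIT; vc=[10,17,18]
#12 0x3a→b14/s2 MISS; vc=[10,17,18,26]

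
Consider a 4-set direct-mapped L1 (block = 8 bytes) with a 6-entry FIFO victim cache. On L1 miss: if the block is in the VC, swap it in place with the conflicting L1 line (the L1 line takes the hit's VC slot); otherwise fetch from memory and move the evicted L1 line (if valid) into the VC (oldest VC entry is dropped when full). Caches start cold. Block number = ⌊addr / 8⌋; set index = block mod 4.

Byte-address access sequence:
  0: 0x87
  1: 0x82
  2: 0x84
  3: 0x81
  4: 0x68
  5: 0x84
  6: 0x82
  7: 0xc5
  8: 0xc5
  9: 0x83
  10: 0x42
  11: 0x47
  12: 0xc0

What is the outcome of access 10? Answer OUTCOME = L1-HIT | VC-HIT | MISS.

#0 0x87→b16/s0 MISS; vc=[]
#1 0x82→b16/s0 L1-HIT; vc=[]
#2 0x84→b16/s0 L1-HIT; vc=[]
#3 0x81→b16/s0 L1-HIT; vc=[]
#4 0x68→b13/s1 MISS; vc=[]
#5 0x84→b16/s0 L1-HIT; vc=[]
#6 0x82→b16/s0 L1-HIT; vc=[]
#7 0xc5→b24/s0 MISS; vc=[16]
#8 0xc5→b24/s0 L1-HIT; vc=[16]
#9 0x83→b16/s0 VC-HIT; vc=[24]
#10 0x42→b8/s0 MISS; vc=[24,16]
#11 0x47→b8/s0 L1-HIT; vc=[24,16]
#12 0xc0→b24/s0 VC-HIT; vc=[8,16]

OUTCOME = MISS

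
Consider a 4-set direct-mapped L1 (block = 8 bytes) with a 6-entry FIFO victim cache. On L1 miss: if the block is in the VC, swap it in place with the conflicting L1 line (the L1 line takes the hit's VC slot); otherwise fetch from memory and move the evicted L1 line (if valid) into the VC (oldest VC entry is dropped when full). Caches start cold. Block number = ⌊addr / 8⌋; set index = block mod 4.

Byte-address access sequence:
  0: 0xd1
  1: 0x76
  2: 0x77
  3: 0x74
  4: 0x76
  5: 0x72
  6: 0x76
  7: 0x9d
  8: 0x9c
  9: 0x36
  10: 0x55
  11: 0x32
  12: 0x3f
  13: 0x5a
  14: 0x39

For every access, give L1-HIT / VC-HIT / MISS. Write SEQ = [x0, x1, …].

#0 0xd1→b26/s2 MISS; vc=[]
#1 0x76→b14/s2 MISS; vc=[26]
#2 0x77→b14/s2 L1-HIT; vc=[26]
#3 0x74→b14/s2 L1-HIT; vc=[26]
#4 0x76→b14/s2 L1-HIT; vc=[26]
#5 0x72→b14/s2 L1-HIT; vc=[26]
#6 0x76→b14/s2 L1-HIT; vc=[26]
#7 0x9d→b19/s3 MISS; vc=[26]
#8 0x9c→b19/s3 L1-HIT; vc=[26]
#9 0x36→b6/s2 MISS; vc=[26,14]
#10 0x55→b10/s2 MISS; vc=[26,14,6]
#11 0x32→b6/s2 VC-HIT; vc=[26,14,10]
#12 0x3f→b7/s3 MISS; vc=[26,14,10,19]
#13 0x5a→b11/s3 MISS; vc=[26,14,10,19,7]
#14 0x39→b7/s3 VC-HIT; vc=[26,14,10,19,11]

SEQ = [MISS, MISS, L1-HIT, L1-HIT, L1-HIT, L1-HIT, L1-HIT, MISS, L1-HIT, MISS, MISS, VC-HIT, MISS, MISS, VC-HIT]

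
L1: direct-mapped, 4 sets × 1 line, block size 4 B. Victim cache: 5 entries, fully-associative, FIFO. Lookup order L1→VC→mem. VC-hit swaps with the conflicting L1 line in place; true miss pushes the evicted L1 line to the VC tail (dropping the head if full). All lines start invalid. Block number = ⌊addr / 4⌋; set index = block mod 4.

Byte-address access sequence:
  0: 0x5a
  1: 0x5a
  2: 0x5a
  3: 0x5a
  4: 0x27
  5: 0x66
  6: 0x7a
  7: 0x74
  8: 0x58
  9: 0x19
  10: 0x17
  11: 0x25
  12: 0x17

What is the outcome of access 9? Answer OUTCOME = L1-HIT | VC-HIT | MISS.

0: 0x5a (blk 22, set 2) → MISS  vc=[]
1: 0x5a (blk 22, set 2) → L1-HIT  vc=[]
2: 0x5a (blk 22, set 2) → L1-HIT  vc=[]
3: 0x5a (blk 22, set 2) → L1-HIT  vc=[]
4: 0x27 (blk 9, set 1) → MISS  vc=[]
5: 0x66 (blk 25, set 1) → MISS  vc=[9]
6: 0x7a (blk 30, set 2) → MISS  vc=[9, 22]
7: 0x74 (blk 29, set 1) → MISS  vc=[9, 22, 25]
8: 0x58 (blk 22, set 2) → VC-HIT  vc=[9, 30, 25]
9: 0x19 (blk 6, set 2) → MISS  vc=[9, 30, 25, 22]
10: 0x17 (blk 5, set 1) → MISS  vc=[9, 30, 25, 22, 29]
11: 0x25 (blk 9, set 1) → VC-HIT  vc=[5, 30, 25, 22, 29]
12: 0x17 (blk 5, set 1) → VC-HIT  vc=[9, 30, 25, 22, 29]

OUTCOME = MISS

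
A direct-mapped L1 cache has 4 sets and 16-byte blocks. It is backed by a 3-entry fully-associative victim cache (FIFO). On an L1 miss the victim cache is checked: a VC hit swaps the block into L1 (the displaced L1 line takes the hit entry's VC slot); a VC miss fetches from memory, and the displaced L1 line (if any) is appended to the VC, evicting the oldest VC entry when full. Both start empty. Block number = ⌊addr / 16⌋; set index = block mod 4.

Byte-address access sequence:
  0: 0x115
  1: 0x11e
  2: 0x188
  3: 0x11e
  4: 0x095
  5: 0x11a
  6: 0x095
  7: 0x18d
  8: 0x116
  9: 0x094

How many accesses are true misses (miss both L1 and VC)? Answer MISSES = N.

MISSES = 3

#0 0x115→b17/s1 MISS; vc=[]
#1 0x11e→b17/s1 L1-HIT; vc=[]
#2 0x188→b24/s0 MISS; vc=[]
#3 0x11e→b17/s1 L1-HIT; vc=[]
#4 0x95→b9/s1 MISS; vc=[17]
#5 0x11a→b17/s1 VC-HIT; vc=[9]
#6 0x95→b9/s1 VC-HIT; vc=[17]
#7 0x18d→b24/s0 L1-HIT; vc=[17]
#8 0x116→b17/s1 VC-HIT; vc=[9]
#9 0x94→b9/s1 VC-HIT; vc=[17]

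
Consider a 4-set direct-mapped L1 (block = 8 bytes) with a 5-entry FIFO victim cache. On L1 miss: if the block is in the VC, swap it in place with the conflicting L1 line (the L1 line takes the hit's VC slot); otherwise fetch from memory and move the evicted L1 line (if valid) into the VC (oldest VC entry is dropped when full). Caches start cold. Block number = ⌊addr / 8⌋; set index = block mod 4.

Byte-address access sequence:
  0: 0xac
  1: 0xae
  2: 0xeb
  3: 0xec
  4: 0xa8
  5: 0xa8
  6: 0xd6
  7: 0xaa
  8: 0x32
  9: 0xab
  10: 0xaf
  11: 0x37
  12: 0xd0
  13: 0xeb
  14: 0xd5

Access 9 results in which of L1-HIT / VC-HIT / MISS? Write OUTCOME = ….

OUTCOME = L1-HIT

  [0] addr=0xac blk=21 s=1: MISS | VC []
  [1] addr=0xae blk=21 s=1: L1-HIT | VC []
  [2] addr=0xeb blk=29 s=1: MISS | VC [21]
  [3] addr=0xec blk=29 s=1: L1-HIT | VC [21]
  [4] addr=0xa8 blk=21 s=1: VC-HIT | VC [29]
  [5] addr=0xa8 blk=21 s=1: L1-HIT | VC [29]
  [6] addr=0xd6 blk=26 s=2: MISS | VC [29]
  [7] addr=0xaa blk=21 s=1: L1-HIT | VC [29]
  [8] addr=0x32 blk=6 s=2: MISS | VC [29, 26]
  [9] addr=0xab blk=21 s=1: L1-HIT | VC [29, 26]
  [10] addr=0xaf blk=21 s=1: L1-HIT | VC [29, 26]
  [11] addr=0x37 blk=6 s=2: L1-HIT | VC [29, 26]
  [12] addr=0xd0 blk=26 s=2: VC-HIT | VC [29, 6]
  [13] addr=0xeb blk=29 s=1: VC-HIT | VC [21, 6]
  [14] addr=0xd5 blk=26 s=2: L1-HIT | VC [21, 6]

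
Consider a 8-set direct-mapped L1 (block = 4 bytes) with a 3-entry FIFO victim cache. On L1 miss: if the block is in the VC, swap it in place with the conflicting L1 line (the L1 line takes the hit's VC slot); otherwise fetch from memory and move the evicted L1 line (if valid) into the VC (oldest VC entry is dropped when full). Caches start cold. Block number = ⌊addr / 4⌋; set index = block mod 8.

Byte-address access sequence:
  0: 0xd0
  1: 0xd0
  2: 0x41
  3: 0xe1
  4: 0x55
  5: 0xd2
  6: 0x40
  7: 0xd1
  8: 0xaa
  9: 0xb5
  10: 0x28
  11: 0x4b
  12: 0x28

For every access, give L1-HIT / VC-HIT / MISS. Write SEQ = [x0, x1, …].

SEQ = [MISS, L1-HIT, MISS, MISS, MISS, L1-HIT, VC-HIT, L1-HIT, MISS, MISS, MISS, MISS, VC-HIT]

  [0] addr=0xd0 blk=52 s=4: MISS | VC []
  [1] addr=0xd0 blk=52 s=4: L1-HIT | VC []
  [2] addr=0x41 blk=16 s=0: MISS | VC []
  [3] addr=0xe1 blk=56 s=0: MISS | VC [16]
  [4] addr=0x55 blk=21 s=5: MISS | VC [16]
  [5] addr=0xd2 blk=52 s=4: L1-HIT | VC [16]
  [6] addr=0x40 blk=16 s=0: VC-HIT | VC [56]
  [7] addr=0xd1 blk=52 s=4: L1-HIT | VC [56]
  [8] addr=0xaa blk=42 s=2: MISS | VC [56]
  [9] addr=0xb5 blk=45 s=5: MISS | VC [56, 21]
  [10] addr=0x28 blk=10 s=2: MISS | VC [56, 21, 42]
  [11] addr=0x4b blk=18 s=2: MISS | VC [21, 42, 10]
  [12] addr=0x28 blk=10 s=2: VC-HIT | VC [21, 42, 18]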